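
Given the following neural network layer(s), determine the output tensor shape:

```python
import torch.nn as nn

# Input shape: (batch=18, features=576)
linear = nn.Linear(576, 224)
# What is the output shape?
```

Input: (18, 576) -> Output: (18, 224)

Answer: (18, 224)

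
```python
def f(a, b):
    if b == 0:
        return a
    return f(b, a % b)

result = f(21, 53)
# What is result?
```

f(21, 53) -> f(53, 21) -> f(21, 11) -> f(11, 10) -> f(10, 1) -> f(1, 0) -> 1

Answer: 1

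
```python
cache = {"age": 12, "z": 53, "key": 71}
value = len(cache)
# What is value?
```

Trace:
`cache = {"age": 12, "z": 53, "key": 71}` → cache = {'age': 12, 'z': 53, 'key': 71}
`value = len(cache)` → value = 3
So value = 3

Answer: 3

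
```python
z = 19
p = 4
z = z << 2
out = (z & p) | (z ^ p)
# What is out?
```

Trace:
`z = 19` → z = 19
`p = 4` → p = 4
`z = z << 2` → z = 76
`out = (z & p) | (z ^ p)` → out = 76
So out = 76

Answer: 76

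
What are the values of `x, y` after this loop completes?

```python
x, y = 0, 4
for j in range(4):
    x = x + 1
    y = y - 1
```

x goes 0→4, y goes 4→0
`x, y` takes the values: (0, 4) → (1, 4) → (1, 3) → (2, 3) → (2, 2) → (3, 2) → (3, 1) → (4, 1) → (4, 0)

Answer: 4, 0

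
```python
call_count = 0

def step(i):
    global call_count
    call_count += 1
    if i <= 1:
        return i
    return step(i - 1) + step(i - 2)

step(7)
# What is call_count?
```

Calls(i) = 1 + Calls(i-1) + Calls(i-2); Calls(0)=Calls(1)=1. For i=7 this gives 41.

Answer: 41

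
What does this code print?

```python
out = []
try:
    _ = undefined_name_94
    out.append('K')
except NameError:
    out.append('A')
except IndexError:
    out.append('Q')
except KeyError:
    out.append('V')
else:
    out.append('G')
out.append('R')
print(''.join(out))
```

Execution trace: 'A' (except NameError) → 'R' (after the try/except). Output: AR

Answer: AR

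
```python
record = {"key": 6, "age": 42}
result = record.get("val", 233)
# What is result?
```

Trace:
`record = {"key": 6, "age": 42}` → record = {'key': 6, 'age': 42}
`result = record.get("val", 233)` → result = 233
So result = 233

Answer: 233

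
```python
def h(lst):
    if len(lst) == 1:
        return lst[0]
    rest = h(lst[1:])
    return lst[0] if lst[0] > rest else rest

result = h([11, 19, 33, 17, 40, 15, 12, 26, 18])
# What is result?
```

Recursive max over [11, 19, 33, 17, 40, 15, 12, 26, 18] = 40

Answer: 40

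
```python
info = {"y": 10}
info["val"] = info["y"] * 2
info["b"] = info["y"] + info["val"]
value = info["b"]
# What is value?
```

Trace:
`info = {"y": 10}` → info = {'y': 10}
`info["val"] = info["y"] * 2` → info = {'y': 10, 'val': 20}
`info["b"] = info["y"] + info["val"]` → info = {'y': 10, 'val': 20, 'b': 30}
`value = info["b"]` → value = 30
So value = 30

Answer: 30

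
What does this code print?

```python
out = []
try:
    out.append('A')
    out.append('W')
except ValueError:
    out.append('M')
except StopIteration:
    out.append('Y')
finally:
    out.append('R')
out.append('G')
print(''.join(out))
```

Execution trace: 'A' (try body) → 'W' (try body, no exception) → 'R' (finally) → 'G' (after the try/except). Output: AWRG

Answer: AWRG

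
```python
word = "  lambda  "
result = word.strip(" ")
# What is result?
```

Trace:
`word = "  lambda  "` → word = '  lambda  '
`result = word.strip(" ")` → result = 'lambda'
So result = 'lambda'

Answer: 'lambda'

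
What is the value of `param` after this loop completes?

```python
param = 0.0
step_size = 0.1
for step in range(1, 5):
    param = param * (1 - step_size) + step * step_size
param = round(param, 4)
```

Moving average with lr=0.1
`param` takes the values: 0.0 → 0.1 → 0.29 → 0.561 → 0.9049

Answer: 0.9049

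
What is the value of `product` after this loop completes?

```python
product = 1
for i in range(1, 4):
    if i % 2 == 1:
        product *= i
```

Product of odd numbers 1 to 3
`product` takes the values: 1 → 3

Answer: 3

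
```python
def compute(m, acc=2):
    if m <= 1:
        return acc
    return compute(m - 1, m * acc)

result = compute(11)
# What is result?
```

Accumulator trace (n, acc): (11, 2) -> (10, 22) -> (9, 220) -> (8, 1980) -> (7, 15840) -> (6, 110880) -> (5, 665280) -> (4, 3326400) -> (3, 13305600) -> (2, 39916800) -> (1, 79833600) -> return 79833600

Answer: 79833600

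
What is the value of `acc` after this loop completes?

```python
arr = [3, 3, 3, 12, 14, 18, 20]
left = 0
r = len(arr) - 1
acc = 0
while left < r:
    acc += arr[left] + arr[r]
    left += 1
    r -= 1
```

Sum of pairs from ends
`acc` takes the values: 0 → 23 → 44 → 61

Answer: 61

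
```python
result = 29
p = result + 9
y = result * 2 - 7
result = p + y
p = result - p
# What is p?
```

Trace:
`result = 29` → result = 29
`p = result + 9` → p = 38
`y = result * 2 - 7` → y = 51
`result = p + y` → result = 89
`p = result - p` → p = 51
So p = 51

Answer: 51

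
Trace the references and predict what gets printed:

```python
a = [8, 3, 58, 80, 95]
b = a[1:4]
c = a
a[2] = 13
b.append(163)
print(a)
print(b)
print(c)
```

Key concept: slice vs alias.
Step by step:
`a = [8, 3, 58, 80, 95]` → a = [8, 3, 58, 80, 95]
`b = a[1:4]` → b = [3, 58, 80]
`c = a` → c = [8, 3, 58, 80, 95] (same object as a)
`a[2] = 13` → a = [8, 3, 13, 80, 95] (same object as c); c = [8, 3, 13, 80, 95] (same object as a)
`b.append(163)` → b = [3, 58, 80, 163]
`print(a)` → prints [8, 3, 13, 80, 95]
`print(b)` → prints [3, 58, 80, 163]
`print(c)` → prints [8, 3, 13, 80, 95]

Answer:
[8, 3, 13, 80, 95]
[3, 58, 80, 163]
[8, 3, 13, 80, 95]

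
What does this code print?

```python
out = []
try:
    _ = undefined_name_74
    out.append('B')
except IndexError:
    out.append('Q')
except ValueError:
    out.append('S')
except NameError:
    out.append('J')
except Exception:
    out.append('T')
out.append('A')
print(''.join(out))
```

Execution trace: 'J' (except NameError) → 'A' (after the try/except). Output: JA

Answer: JA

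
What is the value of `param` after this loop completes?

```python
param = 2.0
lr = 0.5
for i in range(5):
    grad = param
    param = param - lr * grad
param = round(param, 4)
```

Gradient descent: w = 2.0 * (1 - 0.5)^5
`param` takes the values: 2.0 → 1.0 → 0.5 → 0.25 → 0.125 → 0.0625

Answer: 0.0625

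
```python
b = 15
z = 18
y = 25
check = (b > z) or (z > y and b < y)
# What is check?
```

Trace:
`b = 15` → b = 15
`z = 18` → z = 18
`y = 25` → y = 25
`check = (b > z) or (z > y and b < y)` → check = False
So check = False

Answer: False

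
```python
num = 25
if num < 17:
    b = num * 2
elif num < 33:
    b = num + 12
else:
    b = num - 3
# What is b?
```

Trace:
`num = 25` → num = 25
`if num < 17: ...` → num < 17 is False, num < 33 is True → b = 37
So b = 37

Answer: 37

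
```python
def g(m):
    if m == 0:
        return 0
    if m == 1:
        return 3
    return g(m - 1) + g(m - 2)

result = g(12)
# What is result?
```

Build up from base cases: g(0)=0, g(1)=3, g(2)=3, g(3)=6, g(4)=9, g(5)=15, g(6)=24, ..., g(12)=432

Answer: 432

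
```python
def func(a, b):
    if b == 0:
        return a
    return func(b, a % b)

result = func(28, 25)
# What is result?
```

func(28, 25) -> func(25, 3) -> func(3, 1) -> func(1, 0) -> 1

Answer: 1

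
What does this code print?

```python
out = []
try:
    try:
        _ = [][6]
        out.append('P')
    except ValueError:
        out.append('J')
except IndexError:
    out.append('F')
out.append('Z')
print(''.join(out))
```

Execution trace: 'F' (outer except IndexError) → 'Z' (after the try/except). Output: FZ

Answer: FZ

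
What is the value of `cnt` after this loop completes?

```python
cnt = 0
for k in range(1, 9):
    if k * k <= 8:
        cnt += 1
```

Count numbers where k² ≤ 8
`cnt` takes the values: 0 → 1 → 2

Answer: 2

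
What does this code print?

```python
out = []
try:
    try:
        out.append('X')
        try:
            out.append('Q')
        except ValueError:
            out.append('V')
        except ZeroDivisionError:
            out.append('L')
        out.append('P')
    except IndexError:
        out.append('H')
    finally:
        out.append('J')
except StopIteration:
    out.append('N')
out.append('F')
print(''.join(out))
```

Execution trace: 'X' (try body) → 'Q' (inner try body, no exception) → 'P' (try body, no exception) → 'J' (finally) → 'F' (after the try/except). Output: XQPJF

Answer: XQPJF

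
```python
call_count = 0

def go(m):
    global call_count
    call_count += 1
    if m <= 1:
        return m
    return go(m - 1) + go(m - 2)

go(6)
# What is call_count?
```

Calls(m) = 1 + Calls(m-1) + Calls(m-2); Calls(0)=Calls(1)=1. For m=6 this gives 25.

Answer: 25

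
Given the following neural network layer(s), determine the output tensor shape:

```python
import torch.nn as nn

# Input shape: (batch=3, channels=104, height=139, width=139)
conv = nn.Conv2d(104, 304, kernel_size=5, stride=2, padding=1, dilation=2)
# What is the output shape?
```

Input: (3, 104, 139, 139) -> Output: (3, 304, 67, 67)

Answer: (3, 304, 67, 67)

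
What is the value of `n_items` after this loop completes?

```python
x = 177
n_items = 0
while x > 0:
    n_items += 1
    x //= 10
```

Count digits by repeated division by 10
`n_items` takes the values: 0 → 1 → 2 → 3

Answer: 3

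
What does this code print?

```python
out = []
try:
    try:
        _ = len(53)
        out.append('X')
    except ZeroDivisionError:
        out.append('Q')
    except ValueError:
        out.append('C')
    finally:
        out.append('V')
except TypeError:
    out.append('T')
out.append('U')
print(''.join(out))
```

Execution trace: 'V' (finally) → 'T' (outer except TypeError) → 'U' (after the try/except). Output: VTU

Answer: VTU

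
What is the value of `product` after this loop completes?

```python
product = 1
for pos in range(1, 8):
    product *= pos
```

7! = 5040
`product` takes the values: 1 → 2 → 6 → 24 → 120 → 720 → 5040

Answer: 5040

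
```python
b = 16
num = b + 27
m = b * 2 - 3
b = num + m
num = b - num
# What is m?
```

Trace:
`b = 16` → b = 16
`num = b + 27` → num = 43
`m = b * 2 - 3` → m = 29
`b = num + m` → b = 72
`num = b - num` → num = 29
So m = 29

Answer: 29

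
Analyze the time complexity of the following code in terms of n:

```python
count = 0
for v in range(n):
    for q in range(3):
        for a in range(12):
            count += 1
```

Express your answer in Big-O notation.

Each loop level contributes: n × 1 × 1. Multiplying the contributions gives O(n).

Answer: O(n)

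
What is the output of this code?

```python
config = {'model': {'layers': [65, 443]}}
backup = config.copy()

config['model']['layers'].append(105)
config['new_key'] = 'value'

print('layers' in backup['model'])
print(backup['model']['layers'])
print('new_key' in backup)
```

Key concept: shallow copy gotcha with nested dict.
Step by step:
`config = {'model': {'layers': [65, 443]}}` → config = {'model': {'layers': [65, 443]}}
`backup = config.copy()` → backup = {'model': {'layers': [65, 443]}}
`config['model']['layers'].append(105)` → config = {'model': {'layers': [65, 443, 105]}}; backup = {'model': {'layers': [65, 443, 105]}}
`config['new_key'] = 'value'` → config = {'model': {'layers': [65, 443, 105]}, 'new_key': 'value'}
`print('layers' in backup['model'])` → prints True
`print(backup['model']['layers'])` → prints [65, 443, 105]
`print('new_key' in backup)` → prints False

Answer:
True
[65, 443, 105]
False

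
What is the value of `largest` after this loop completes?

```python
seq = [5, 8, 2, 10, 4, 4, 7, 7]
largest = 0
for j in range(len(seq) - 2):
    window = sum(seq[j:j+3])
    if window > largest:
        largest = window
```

Max sum of 3-element window in [5, 8, 2, 10, 4, 4, 7, 7]
`largest` takes the values: 0 → 15 → 20

Answer: 20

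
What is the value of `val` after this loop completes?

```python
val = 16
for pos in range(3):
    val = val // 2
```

Halve 3 times: 16 // 2^3 = 2
`val` takes the values: 16 → 8 → 4 → 2

Answer: 2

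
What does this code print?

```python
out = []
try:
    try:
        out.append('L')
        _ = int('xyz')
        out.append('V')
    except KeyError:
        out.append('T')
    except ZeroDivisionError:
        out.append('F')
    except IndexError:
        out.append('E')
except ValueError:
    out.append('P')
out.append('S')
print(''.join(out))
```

Execution trace: 'L' (inner try body) → 'P' (outer except ValueError) → 'S' (after the try/except). Output: LPS

Answer: LPS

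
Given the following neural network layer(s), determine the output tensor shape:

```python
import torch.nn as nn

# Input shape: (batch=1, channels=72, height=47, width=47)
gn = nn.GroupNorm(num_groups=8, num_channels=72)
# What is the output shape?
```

Input: (1, 72, 47, 47) -> Output: (1, 72, 47, 47)

Answer: (1, 72, 47, 47)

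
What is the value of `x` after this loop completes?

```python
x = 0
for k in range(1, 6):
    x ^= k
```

XOR of 1 to 5
`x` takes the values: 0 → 1 → 3 → 0 → 4 → 1

Answer: 1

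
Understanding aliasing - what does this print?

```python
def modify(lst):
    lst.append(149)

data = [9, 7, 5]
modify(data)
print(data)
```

Key concept: function modifies passed list.
Step by step:
`data = [9, 7, 5]` → data = [9, 7, 5]
`modify(data)` → data = [9, 7, 5, 149]
`print(data)` → prints [9, 7, 5, 149]

Answer: [9, 7, 5, 149]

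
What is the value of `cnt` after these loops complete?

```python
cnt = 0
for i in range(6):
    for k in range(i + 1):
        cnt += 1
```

Triangle: 1 + 2 + ... + 6
`cnt` takes the values: 0 → 1 → 2 → 3 → 4 → 5 → 6 → 7 → 8 → 9 → 10 → 11 → 12 → 13 → 14 → 15 → 16 → 17 → 18 → 19 → 20 → 21

Answer: 21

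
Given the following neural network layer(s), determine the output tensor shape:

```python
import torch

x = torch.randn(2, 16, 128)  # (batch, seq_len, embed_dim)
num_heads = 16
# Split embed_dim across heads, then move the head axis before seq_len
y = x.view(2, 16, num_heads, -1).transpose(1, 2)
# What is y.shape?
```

Input: (2, 16, 128) -> head_dim = 128 // 16 = 8; after view: (2, 16, 16, 8) -> after transpose(1, 2): (2, 16, 16, 8) -> Output: (2, 16, 16, 8)

Answer: (2, 16, 16, 8)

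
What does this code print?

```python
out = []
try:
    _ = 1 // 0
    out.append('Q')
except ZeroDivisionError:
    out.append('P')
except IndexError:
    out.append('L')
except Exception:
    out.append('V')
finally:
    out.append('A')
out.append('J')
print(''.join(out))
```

Execution trace: 'P' (except ZeroDivisionError) → 'A' (finally) → 'J' (after the try/except). Output: PAJ

Answer: PAJ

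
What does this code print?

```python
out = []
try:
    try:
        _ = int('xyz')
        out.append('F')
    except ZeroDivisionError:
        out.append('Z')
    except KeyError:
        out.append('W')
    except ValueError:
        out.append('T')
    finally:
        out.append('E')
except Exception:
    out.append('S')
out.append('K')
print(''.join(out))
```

Execution trace: 'T' (inner except ValueError) → 'E' (inner finally) → 'K' (after the try/except). Output: TEK

Answer: TEK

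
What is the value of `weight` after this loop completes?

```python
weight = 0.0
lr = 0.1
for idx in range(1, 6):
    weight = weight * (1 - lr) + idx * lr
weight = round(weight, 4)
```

Moving average with lr=0.1
`weight` takes the values: 0.0 → 0.1 → 0.29 → 0.561 → 0.9049 → 1.31441 → 1.3144

Answer: 1.3144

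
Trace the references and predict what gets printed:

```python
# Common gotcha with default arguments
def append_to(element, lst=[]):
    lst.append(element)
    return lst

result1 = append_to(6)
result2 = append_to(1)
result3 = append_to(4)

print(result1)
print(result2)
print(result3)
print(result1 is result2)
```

Key concept: mutable default argument gotcha.
Step by step:
`result1 = append_to(6)` → result1 = [6]
`result2 = append_to(1)` → result1 = [6, 1] (same object as result2); result2 = [6, 1] (same object as result1)
`result3 = append_to(4)` → result1 = [6, 1, 4] (same object as result2, result3); result2 = [6, 1, 4] (same object as result1, result3); result3 = [6, 1, 4] (same object as result1, result2)
`print(result1)` → prints [6, 1, 4]
`print(result2)` → prints [6, 1, 4]
`print(result3)` → prints [6, 1, 4]
`print(result1 is result2)` → prints True

Answer:
[6, 1, 4]
[6, 1, 4]
[6, 1, 4]
True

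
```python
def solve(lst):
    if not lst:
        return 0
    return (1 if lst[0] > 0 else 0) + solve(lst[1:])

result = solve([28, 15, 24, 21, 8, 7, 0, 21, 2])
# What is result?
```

Count of positive elements in [28, 15, 24, 21, 8, 7, 0, 21, 2] = 8

Answer: 8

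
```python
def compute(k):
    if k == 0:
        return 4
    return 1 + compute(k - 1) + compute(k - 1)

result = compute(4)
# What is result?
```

compute(k) = 1 + 2·compute(k-1), compute(0)=4. Closed form: (4+1)·2^4 - 1 = 79.

Answer: 79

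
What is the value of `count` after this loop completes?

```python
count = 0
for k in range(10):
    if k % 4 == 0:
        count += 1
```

Count numbers divisible by 4 in range(10)
`count` takes the values: 0 → 1 → 2 → 3

Answer: 3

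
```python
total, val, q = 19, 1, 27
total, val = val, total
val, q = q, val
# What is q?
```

Trace:
`total, val, q = 19, 1, 27` → total = 19; val = 1; q = 27
`total, val = val, total` → total = 1; val = 19
`val, q = q, val` → val = 27; q = 19
So q = 19

Answer: 19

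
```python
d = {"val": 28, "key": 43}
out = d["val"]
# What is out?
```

Trace:
`d = {"val": 28, "key": 43}` → d = {'val': 28, 'key': 43}
`out = d["val"]` → out = 28
So out = 28

Answer: 28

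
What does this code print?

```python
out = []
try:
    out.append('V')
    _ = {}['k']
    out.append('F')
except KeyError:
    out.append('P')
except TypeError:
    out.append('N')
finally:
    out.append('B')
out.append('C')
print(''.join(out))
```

Execution trace: 'V' (try body) → 'P' (except KeyError) → 'B' (finally) → 'C' (after the try/except). Output: VPBC

Answer: VPBC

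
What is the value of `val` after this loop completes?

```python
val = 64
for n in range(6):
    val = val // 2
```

Halve 6 times: 64 // 2^6 = 1
`val` takes the values: 64 → 32 → 16 → 8 → 4 → 2 → 1

Answer: 1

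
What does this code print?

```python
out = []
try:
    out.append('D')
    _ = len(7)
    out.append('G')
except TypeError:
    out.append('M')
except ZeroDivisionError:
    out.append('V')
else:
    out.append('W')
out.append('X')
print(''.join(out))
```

Execution trace: 'D' (try body) → 'M' (except TypeError) → 'X' (after the try/except). Output: DMX

Answer: DMX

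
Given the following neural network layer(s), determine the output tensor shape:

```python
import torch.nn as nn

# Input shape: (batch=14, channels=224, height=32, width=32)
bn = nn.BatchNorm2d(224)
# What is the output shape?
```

Input: (14, 224, 32, 32) -> Output: (14, 224, 32, 32)

Answer: (14, 224, 32, 32)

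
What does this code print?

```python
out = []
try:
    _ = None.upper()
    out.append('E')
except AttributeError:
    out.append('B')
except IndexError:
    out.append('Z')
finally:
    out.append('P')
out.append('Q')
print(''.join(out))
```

Execution trace: 'B' (except AttributeError) → 'P' (finally) → 'Q' (after the try/except). Output: BPQ

Answer: BPQ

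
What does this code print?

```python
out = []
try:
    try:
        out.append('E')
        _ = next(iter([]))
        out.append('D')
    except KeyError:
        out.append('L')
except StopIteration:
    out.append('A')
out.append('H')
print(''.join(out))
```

Execution trace: 'E' (try body) → 'A' (outer except StopIteration) → 'H' (after the try/except). Output: EAH

Answer: EAH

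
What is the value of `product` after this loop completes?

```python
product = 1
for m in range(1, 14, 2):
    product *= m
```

Product of 1, 3, 5, ... up to 13
`product` takes the values: 1 → 3 → 15 → 105 → 945 → 10395 → 135135

Answer: 135135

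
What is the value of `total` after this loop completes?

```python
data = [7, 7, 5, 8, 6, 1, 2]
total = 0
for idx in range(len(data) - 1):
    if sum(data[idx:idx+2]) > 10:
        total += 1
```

Count windows with sum > 10
`total` takes the values: 0 → 1 → 2 → 3 → 4

Answer: 4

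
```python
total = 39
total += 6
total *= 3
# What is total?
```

Trace:
`total = 39` → total = 39
`total += 6` → total = 45
`total *= 3` → total = 135
So total = 135

Answer: 135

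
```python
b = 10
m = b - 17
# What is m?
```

Trace:
`b = 10` → b = 10
`m = b - 17` → m = -7
So m = -7

Answer: -7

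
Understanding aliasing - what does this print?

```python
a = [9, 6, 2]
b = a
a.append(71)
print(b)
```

Key concept: basic list aliasing.
Step by step:
`a = [9, 6, 2]` → a = [9, 6, 2]
`b = a` → b = [9, 6, 2] (same object as a)
`a.append(71)` → a = [9, 6, 2, 71] (same object as b); b = [9, 6, 2, 71] (same object as a)
`print(b)` → prints [9, 6, 2, 71]

Answer: [9, 6, 2, 71]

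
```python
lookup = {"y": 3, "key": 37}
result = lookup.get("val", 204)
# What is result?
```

Trace:
`lookup = {"y": 3, "key": 37}` → lookup = {'y': 3, 'key': 37}
`result = lookup.get("val", 204)` → result = 204
So result = 204

Answer: 204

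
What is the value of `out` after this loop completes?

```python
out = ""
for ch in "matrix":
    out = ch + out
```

Reverse 'matrix'
`out` takes the values: "" → "m" → "am" → "tam" → "rtam" → "irtam" → "xirtam"

Answer: "xirtam"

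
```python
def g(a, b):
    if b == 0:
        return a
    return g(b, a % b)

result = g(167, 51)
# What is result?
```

g(167, 51) -> g(51, 14) -> g(14, 9) -> g(9, 5) -> g(5, 4) -> g(4, 1) -> g(1, 0) -> 1

Answer: 1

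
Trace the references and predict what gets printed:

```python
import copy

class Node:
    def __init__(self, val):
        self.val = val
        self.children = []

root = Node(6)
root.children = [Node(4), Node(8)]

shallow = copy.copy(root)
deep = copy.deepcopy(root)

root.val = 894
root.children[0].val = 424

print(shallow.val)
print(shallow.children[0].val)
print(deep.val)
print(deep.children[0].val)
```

Key concept: deep copy with custom objects.
Step by step:
`root = Node(6)` → root = Node(val=6, children=[])
`root.children = [Node(4), Node(8)]` → root = Node(val=6, children=[Node(val=4, children=[]), Node(val=8, children=[])])
`shallow = copy.copy(root)` → shallow = Node(val=6, children=[Node(val=4, children=[]), Node(val=8, children=[])])
`deep = copy.deepcopy(root)` → deep = Node(val=6, children=[Node(val=4, children=[]), Node(val=8, children=[])])
`root.val = 894` → root = Node(val=894, children=[Node(val=4, children=[]), Node(val=8, children=[])])
`root.children[0].val = 424` → root = Node(val=894, children=[Node(val=424, children=[]), Node(val=8, children=[])]); shallow = Node(val=6, children=[Node(val=424, children=[]), Node(val=8, children=[])])
`print(shallow.val)` → prints 6
`print(shallow.children[0].val)` → prints 424
`print(deep.val)` → prints 6
`print(deep.children[0].val)` → prints 4

Answer:
6
424
6
4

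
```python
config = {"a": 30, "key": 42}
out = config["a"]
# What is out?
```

Trace:
`config = {"a": 30, "key": 42}` → config = {'a': 30, 'key': 42}
`out = config["a"]` → out = 30
So out = 30

Answer: 30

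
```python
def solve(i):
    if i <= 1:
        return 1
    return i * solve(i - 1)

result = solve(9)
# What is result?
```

solve(9) = 9 * 8 * 7 * 6 * 5 * 4 * 3 * 2 * 1 = 362880

Answer: 362880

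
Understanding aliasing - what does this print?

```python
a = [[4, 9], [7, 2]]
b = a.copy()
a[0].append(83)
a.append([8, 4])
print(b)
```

Key concept: shallow copy with nested lists.
Step by step:
`a = [[4, 9], [7, 2]]` → a = [[4, 9], [7, 2]]
`b = a.copy()` → b = [[4, 9], [7, 2]]
`a[0].append(83)` → a = [[4, 9, 83], [7, 2]]; b = [[4, 9, 83], [7, 2]]
`a.append([8, 4])` → a = [[4, 9, 83], [7, 2], [8, 4]]
`print(b)` → prints [[4, 9, 83], [7, 2]]

Answer: [[4, 9, 83], [7, 2]]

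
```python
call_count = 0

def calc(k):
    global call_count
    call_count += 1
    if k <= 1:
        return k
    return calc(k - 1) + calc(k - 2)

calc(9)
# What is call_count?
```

Calls(k) = 1 + Calls(k-1) + Calls(k-2); Calls(0)=Calls(1)=1. For k=9 this gives 109.

Answer: 109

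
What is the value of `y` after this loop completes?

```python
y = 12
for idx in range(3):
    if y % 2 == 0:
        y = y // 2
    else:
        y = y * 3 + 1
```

Collatz-style transformation from 12
`y` takes the values: 12 → 6 → 3 → 10

Answer: 10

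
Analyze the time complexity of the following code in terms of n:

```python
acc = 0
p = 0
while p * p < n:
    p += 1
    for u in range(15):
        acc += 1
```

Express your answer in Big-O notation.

Each loop level contributes: √n × 1. Multiplying the contributions gives O(√n).

Answer: O(√n)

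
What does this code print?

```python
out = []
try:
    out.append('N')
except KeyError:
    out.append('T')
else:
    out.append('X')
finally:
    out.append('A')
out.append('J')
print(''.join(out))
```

Execution trace: 'N' (try body, no exception) → 'X' (else) → 'A' (finally) → 'J' (after the try/except). Output: NXAJ

Answer: NXAJ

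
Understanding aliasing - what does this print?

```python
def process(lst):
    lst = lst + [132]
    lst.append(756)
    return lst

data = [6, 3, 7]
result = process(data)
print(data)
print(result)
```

Key concept: rebinding parameter vs mutation.
Step by step:
`data = [6, 3, 7]` → data = [6, 3, 7]
`result = process(data)` → result = [6, 3, 7, 132, 756]
`print(data)` → prints [6, 3, 7]
`print(result)` → prints [6, 3, 7, 132, 756]

Answer:
[6, 3, 7]
[6, 3, 7, 132, 756]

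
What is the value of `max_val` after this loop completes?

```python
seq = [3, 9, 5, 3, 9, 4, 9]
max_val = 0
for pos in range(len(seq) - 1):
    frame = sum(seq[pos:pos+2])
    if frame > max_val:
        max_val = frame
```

Max sum of 2-element window in [3, 9, 5, 3, 9, 4, 9]
`max_val` takes the values: 0 → 12 → 14

Answer: 14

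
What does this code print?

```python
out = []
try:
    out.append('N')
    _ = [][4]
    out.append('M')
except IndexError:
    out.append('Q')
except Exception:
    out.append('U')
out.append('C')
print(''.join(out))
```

Execution trace: 'N' (try body) → 'Q' (except IndexError) → 'C' (after the try/except). Output: NQC

Answer: NQC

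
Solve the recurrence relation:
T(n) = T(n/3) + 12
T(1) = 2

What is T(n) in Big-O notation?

Each step divides n by 3 and adds 12. After log_3(n) steps we reach T(1)=2. So T(n) = 12·log_3(n) + 2 = O(log n).

Answer: O(log n)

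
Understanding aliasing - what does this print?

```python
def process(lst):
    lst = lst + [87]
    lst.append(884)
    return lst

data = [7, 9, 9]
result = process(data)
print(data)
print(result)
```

Key concept: rebinding parameter vs mutation.
Step by step:
`data = [7, 9, 9]` → data = [7, 9, 9]
`result = process(data)` → result = [7, 9, 9, 87, 884]
`print(data)` → prints [7, 9, 9]
`print(result)` → prints [7, 9, 9, 87, 884]

Answer:
[7, 9, 9]
[7, 9, 9, 87, 884]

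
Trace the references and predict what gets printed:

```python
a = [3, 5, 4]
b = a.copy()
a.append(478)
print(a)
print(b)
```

Key concept: list.copy() creates independent copy.
Step by step:
`a = [3, 5, 4]` → a = [3, 5, 4]
`b = a.copy()` → b = [3, 5, 4]
`a.append(478)` → a = [3, 5, 4, 478]
`print(a)` → prints [3, 5, 4, 478]
`print(b)` → prints [3, 5, 4]

Answer:
[3, 5, 4, 478]
[3, 5, 4]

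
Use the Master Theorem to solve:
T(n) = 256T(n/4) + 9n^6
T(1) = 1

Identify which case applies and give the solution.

a=256, b=4, f(n)=9n^6. log_4(256) = 4. Since c=6 > 4 and the regularity condition holds (256(n/4)^6 = (256/4^6)n^6 with 256/4^6 < 1), Case 3 applies: T(n) = Θ(f(n)) = O(n^6).

Answer: O(n^6) - Case 3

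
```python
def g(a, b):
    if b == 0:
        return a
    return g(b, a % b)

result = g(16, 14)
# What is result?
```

g(16, 14) -> g(14, 2) -> g(2, 0) -> 2

Answer: 2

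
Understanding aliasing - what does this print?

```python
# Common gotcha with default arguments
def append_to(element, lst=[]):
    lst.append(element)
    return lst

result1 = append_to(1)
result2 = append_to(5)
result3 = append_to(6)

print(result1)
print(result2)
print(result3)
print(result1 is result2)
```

Key concept: mutable default argument gotcha.
Step by step:
`result1 = append_to(1)` → result1 = [1]
`result2 = append_to(5)` → result1 = [1, 5] (same object as result2); result2 = [1, 5] (same object as result1)
`result3 = append_to(6)` → result1 = [1, 5, 6] (same object as result2, result3); result2 = [1, 5, 6] (same object as result1, result3); result3 = [1, 5, 6] (same object as result1, result2)
`print(result1)` → prints [1, 5, 6]
`print(result2)` → prints [1, 5, 6]
`print(result3)` → prints [1, 5, 6]
`print(result1 is result2)` → prints True

Answer:
[1, 5, 6]
[1, 5, 6]
[1, 5, 6]
True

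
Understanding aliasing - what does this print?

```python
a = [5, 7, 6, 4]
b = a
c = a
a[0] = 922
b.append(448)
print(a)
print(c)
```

Key concept: multiple aliases.
Step by step:
`a = [5, 7, 6, 4]` → a = [5, 7, 6, 4]
`b = a` → b = [5, 7, 6, 4] (same object as a)
`c = a` → c = [5, 7, 6, 4] (same object as a, b)
`a[0] = 922` → a = [922, 7, 6, 4] (same object as b, c); b = [922, 7, 6, 4] (same object as a, c); c = [922, 7, 6, 4] (same object as a, b)
`b.append(448)` → a = [922, 7, 6, 4, 448] (same object as b, c); b = [922, 7, 6, 4, 448] (same object as a, c); c = [922, 7, 6, 4, 448] (same object as a, b)
`print(a)` → prints [922, 7, 6, 4, 448]
`print(c)` → prints [922, 7, 6, 4, 448]

Answer:
[922, 7, 6, 4, 448]
[922, 7, 6, 4, 448]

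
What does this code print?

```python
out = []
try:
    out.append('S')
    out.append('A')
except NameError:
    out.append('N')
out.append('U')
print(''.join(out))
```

Execution trace: 'S' (try body) → 'A' (try body, no exception) → 'U' (after the try/except). Output: SAU

Answer: SAU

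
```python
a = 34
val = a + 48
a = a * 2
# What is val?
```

Trace:
`a = 34` → a = 34
`val = a + 48` → val = 82
`a = a * 2` → a = 68
So val = 82

Answer: 82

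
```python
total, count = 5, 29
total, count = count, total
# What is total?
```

Trace:
`total, count = 5, 29` → total = 5; count = 29
`total, count = count, total` → total = 29; count = 5
So total = 29

Answer: 29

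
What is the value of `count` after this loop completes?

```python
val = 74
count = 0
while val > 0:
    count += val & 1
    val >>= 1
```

Count set bits in 74 (binary: 0b1001010)
`count` takes the values: 0 → 1 → 2 → 3

Answer: 3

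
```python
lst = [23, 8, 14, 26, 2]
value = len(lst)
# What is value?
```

Trace:
`lst = [23, 8, 14, 26, 2]` → lst = [23, 8, 14, 26, 2]
`value = len(lst)` → value = 5
So value = 5

Answer: 5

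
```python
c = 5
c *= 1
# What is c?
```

Trace:
`c = 5` → c = 5
`c *= 1` → c = 5
So c = 5

Answer: 5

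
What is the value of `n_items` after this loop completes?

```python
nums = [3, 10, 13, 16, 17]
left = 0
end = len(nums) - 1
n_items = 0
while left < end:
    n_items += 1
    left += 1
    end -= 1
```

Iterations until pointers meet (list length 5)
`n_items` takes the values: 0 → 1 → 2

Answer: 2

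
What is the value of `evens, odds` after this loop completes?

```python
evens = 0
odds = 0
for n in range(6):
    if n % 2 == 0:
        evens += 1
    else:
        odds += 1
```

Count evens and odds in range(6)
`evens, odds` takes the values: (0, 0) → (1, 0) → (1, 1) → (2, 1) → (2, 2) → (3, 2) → (3, 3)

Answer: 3, 3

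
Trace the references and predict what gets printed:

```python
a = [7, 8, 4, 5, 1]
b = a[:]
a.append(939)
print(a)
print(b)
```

Key concept: slice [:] creates copy.
Step by step:
`a = [7, 8, 4, 5, 1]` → a = [7, 8, 4, 5, 1]
`b = a[:]` → b = [7, 8, 4, 5, 1]
`a.append(939)` → a = [7, 8, 4, 5, 1, 939]
`print(a)` → prints [7, 8, 4, 5, 1, 939]
`print(b)` → prints [7, 8, 4, 5, 1]

Answer:
[7, 8, 4, 5, 1, 939]
[7, 8, 4, 5, 1]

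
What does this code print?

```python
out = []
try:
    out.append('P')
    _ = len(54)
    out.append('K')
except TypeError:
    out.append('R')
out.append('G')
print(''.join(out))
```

Execution trace: 'P' (try body) → 'R' (except TypeError) → 'G' (after the try/except). Output: PRG

Answer: PRG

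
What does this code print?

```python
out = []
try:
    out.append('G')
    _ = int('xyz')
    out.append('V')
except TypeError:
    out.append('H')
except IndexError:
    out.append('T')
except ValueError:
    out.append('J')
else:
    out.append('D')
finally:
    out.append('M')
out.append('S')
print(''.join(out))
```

Execution trace: 'G' (try body) → 'J' (except ValueError) → 'M' (finally) → 'S' (after the try/except). Output: GJMS

Answer: GJMS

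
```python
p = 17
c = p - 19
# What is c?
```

Trace:
`p = 17` → p = 17
`c = p - 19` → c = -2
So c = -2

Answer: -2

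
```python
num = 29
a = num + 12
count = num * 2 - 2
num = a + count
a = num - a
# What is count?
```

Trace:
`num = 29` → num = 29
`a = num + 12` → a = 41
`count = num * 2 - 2` → count = 56
`num = a + count` → num = 97
`a = num - a` → a = 56
So count = 56

Answer: 56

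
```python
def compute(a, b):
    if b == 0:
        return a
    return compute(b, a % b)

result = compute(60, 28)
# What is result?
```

compute(60, 28) -> compute(28, 4) -> compute(4, 0) -> 4

Answer: 4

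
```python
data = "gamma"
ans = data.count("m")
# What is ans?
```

Trace:
`data = "gamma"` → data = 'gamma'
`ans = data.count("m")` → ans = 2
So ans = 2

Answer: 2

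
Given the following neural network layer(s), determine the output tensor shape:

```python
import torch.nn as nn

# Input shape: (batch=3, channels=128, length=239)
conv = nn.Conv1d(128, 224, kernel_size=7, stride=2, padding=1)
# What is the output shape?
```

Input: (3, 128, 239) -> Output: (3, 224, 118)

Answer: (3, 224, 118)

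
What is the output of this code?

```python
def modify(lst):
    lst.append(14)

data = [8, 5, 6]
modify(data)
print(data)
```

Key concept: function modifies passed list.
Step by step:
`data = [8, 5, 6]` → data = [8, 5, 6]
`modify(data)` → data = [8, 5, 6, 14]
`print(data)` → prints [8, 5, 6, 14]

Answer: [8, 5, 6, 14]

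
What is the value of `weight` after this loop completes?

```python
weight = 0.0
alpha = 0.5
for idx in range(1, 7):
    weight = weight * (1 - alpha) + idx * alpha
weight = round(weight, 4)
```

Moving average with lr=0.5
`weight` takes the values: 0.0 → 0.5 → 1.25 → 2.125 → 3.0625 → 4.03125 → 5.015625 → 5.0156

Answer: 5.0156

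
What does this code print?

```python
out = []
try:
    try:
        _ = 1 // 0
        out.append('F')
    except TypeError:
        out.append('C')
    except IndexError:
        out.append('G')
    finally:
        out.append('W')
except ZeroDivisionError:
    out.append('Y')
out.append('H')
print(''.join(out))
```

Execution trace: 'W' (finally) → 'Y' (outer except ZeroDivisionError) → 'H' (after the try/except). Output: WYH

Answer: WYH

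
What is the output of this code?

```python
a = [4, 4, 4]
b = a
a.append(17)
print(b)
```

Key concept: basic list aliasing.
Step by step:
`a = [4, 4, 4]` → a = [4, 4, 4]
`b = a` → b = [4, 4, 4] (same object as a)
`a.append(17)` → a = [4, 4, 4, 17] (same object as b); b = [4, 4, 4, 17] (same object as a)
`print(b)` → prints [4, 4, 4, 17]

Answer: [4, 4, 4, 17]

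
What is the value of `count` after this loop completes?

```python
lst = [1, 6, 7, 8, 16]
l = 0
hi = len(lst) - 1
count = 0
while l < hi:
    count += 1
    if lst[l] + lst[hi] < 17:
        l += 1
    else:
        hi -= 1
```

Steps to find pair summing to 17
`count` takes the values: 0 → 1 → 2 → 3 → 4

Answer: 4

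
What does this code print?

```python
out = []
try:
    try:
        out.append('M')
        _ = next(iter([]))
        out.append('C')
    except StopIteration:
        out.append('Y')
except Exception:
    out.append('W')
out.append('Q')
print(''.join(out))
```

Execution trace: 'M' (inner try body) → 'Y' (inner except StopIteration) → 'Q' (after the try/except). Output: MYQ

Answer: MYQ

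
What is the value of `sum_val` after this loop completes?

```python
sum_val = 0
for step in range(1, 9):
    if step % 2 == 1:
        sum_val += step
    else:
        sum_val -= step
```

Add odd, subtract even
`sum_val` takes the values: 0 → 1 → -1 → 2 → -2 → 3 → -3 → 4 → -4

Answer: -4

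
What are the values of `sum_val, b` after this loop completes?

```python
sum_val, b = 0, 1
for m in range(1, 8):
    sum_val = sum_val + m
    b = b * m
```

Sum and factorial of 1 to 7
`sum_val, b` takes the values: (0, 1) → (1, 1) → (3, 1) → (3, 2) → (6, 2) → (6, 6) → (10, 6) → (10, 24) → (15, 24) → (15, 120) → (21, 120) → (21, 720) → (28, 720) → (28, 5040)

Answer: 28, 5040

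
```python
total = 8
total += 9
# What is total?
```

Trace:
`total = 8` → total = 8
`total += 9` → total = 17
So total = 17

Answer: 17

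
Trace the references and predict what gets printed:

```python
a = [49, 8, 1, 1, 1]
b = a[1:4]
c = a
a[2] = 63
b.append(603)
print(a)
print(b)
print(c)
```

Key concept: slice vs alias.
Step by step:
`a = [49, 8, 1, 1, 1]` → a = [49, 8, 1, 1, 1]
`b = a[1:4]` → b = [8, 1, 1]
`c = a` → c = [49, 8, 1, 1, 1] (same object as a)
`a[2] = 63` → a = [49, 8, 63, 1, 1] (same object as c); c = [49, 8, 63, 1, 1] (same object as a)
`b.append(603)` → b = [8, 1, 1, 603]
`print(a)` → prints [49, 8, 63, 1, 1]
`print(b)` → prints [8, 1, 1, 603]
`print(c)` → prints [49, 8, 63, 1, 1]

Answer:
[49, 8, 63, 1, 1]
[8, 1, 1, 603]
[49, 8, 63, 1, 1]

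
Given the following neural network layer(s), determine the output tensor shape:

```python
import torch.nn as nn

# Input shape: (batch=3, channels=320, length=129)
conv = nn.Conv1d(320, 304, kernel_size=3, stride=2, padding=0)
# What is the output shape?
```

Input: (3, 320, 129) -> Output: (3, 304, 64)

Answer: (3, 304, 64)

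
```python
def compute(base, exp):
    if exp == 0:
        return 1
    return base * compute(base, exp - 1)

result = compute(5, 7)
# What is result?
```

compute(5, 7) = 5 * 5 * 5 * 5 * 5 * 5 * 5 = 78125

Answer: 78125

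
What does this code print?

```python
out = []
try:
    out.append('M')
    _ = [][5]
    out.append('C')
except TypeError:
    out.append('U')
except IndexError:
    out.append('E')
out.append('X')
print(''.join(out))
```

Execution trace: 'M' (try body) → 'E' (except IndexError) → 'X' (after the try/except). Output: MEX

Answer: MEX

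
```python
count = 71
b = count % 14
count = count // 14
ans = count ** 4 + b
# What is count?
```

Trace:
`count = 71` → count = 71
`b = count % 14` → b = 1
`count = count // 14` → count = 5
`ans = count ** 4 + b` → ans = 626
So count = 5

Answer: 5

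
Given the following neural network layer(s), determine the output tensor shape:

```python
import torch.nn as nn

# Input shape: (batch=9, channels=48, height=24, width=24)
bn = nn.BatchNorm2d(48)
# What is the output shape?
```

Input: (9, 48, 24, 24) -> Output: (9, 48, 24, 24)

Answer: (9, 48, 24, 24)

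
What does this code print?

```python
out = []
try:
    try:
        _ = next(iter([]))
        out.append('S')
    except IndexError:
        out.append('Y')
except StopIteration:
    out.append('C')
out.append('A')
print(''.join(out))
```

Execution trace: 'C' (outer except StopIteration) → 'A' (after the try/except). Output: CA

Answer: CA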